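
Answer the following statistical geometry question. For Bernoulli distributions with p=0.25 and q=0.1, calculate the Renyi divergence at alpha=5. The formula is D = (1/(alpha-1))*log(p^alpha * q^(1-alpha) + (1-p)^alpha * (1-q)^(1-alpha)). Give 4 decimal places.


Renyi divergence of order alpha between Bernoulli distributions:
D = (1/(alpha-1))*log(p^alpha * q^(1-alpha) + (1-p)^alpha * (1-q)^(1-alpha)).
alpha = 5, p = 0.25, q = 0.1.
p^alpha * q^(1-alpha) = 0.25^5 * 0.1^-4 = 9.765625.
(1-p)^alpha * (1-q)^(1-alpha) = 0.75^5 * 0.9^-4 = 0.36169.
sum = 9.765625 + 0.36169 = 10.127315.
D = (1/4)*log(10.127315) = 0.5788

0.5788


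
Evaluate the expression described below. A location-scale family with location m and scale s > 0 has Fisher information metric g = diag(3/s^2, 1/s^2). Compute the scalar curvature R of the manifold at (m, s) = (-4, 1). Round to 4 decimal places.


The metric has the form g = (A dm^2 + B ds^2)/s^2 with A = 3, B = 1.
Substitute u = sqrt(A/B)*m: g = B*(du^2 + ds^2)/s^2, i.e. B times the
Poincare upper half-plane metric, which has constant Gaussian curvature -1.
Scaling a 2D metric by a constant c divides the Gaussian curvature by c,
so K = -1/B = -1/(1) = -1.0000 everywhere (the point (m, s) = (-4, 1) is irrelevant:
the curvature is constant).
Scalar curvature in dimension 2: R = 2K = -2/(1) = -2.0000.

-2.0000


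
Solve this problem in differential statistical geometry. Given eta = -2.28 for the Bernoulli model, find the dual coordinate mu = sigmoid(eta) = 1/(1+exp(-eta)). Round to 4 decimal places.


Dual coordinate (expectation parameter) for Bernoulli:
mu = 1/(1+exp(-eta)).
eta = -2.28.
exp(-eta) = exp(2.28) = 9.77668.
mu = 1/(1+9.77668) = 0.0928

0.0928


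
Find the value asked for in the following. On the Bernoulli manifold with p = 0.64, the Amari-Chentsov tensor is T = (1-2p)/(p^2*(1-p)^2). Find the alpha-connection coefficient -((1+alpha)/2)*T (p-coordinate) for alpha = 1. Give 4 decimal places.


Skewness (Amari-Chentsov) tensor: T = (1-2p)/(p^2*(1-p)^2).
p = 0.64, 1-2p = -0.28, p^2 = 0.4096, (1-p)^2 = 0.1296.
T = -0.28/(0.4096 * 0.1296) = -5.274643.
In the p-coordinate, Gamma^(alpha) = Gamma^(0) - (alpha/2)*T with Gamma^(0) = (1/2)*g'(p) = -T/2,
so Gamma^(alpha) = -((1+alpha)/2)*T.
alpha = 1, -(1+alpha)/2 = -1.0.
Gamma = -1.0 * -5.274643 = 5.2746

5.2746


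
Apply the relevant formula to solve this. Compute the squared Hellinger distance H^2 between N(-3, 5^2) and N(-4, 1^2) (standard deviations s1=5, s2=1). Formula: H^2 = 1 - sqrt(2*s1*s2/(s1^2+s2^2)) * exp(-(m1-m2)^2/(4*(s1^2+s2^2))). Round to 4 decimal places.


Squared Hellinger distance for Gaussians:
H^2 = 1 - sqrt(2*s1*s2/(s1^2+s2^2)) * exp(-(m1-m2)^2/(4*(s1^2+s2^2))).
s1^2 = 25, s2^2 = 1, s1^2+s2^2 = 26.
sqrt(2*5*1/(26)) = 0.620174.
(m1-m2)^2 = (1)^2 = 1.
exp(-1/(4*26)) = exp(-0.009615) = 0.990431.
H^2 = 1 - 0.620174*0.990431 = 0.3858

0.3858


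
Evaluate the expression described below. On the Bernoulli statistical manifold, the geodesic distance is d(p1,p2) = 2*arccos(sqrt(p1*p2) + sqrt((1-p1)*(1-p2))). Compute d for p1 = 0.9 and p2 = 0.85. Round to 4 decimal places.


Geodesic distance on Bernoulli manifold:
d(p1,p2) = 2*arccos(sqrt(p1*p2) + sqrt((1-p1)*(1-p2))).
sqrt(p1*p2) = sqrt(0.9*0.85) = 0.874643.
sqrt((1-p1)*(1-p2)) = sqrt(0.1*0.15) = 0.122474.
arg = 0.874643 + 0.122474 = 0.997117.
d = 2*arccos(0.997117) = 0.1519

0.1519


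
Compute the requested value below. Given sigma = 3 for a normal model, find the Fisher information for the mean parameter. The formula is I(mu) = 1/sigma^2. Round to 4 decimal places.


The Fisher information for the mean of a normal distribution is I(mu) = 1/sigma^2.
sigma = 3, so sigma^2 = 9.
I(mu) = 1/9 = 0.1111

0.1111


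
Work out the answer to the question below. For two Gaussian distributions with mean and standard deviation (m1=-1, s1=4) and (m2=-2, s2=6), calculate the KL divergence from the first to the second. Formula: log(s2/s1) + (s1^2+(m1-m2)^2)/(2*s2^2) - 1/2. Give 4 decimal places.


KL divergence between normal distributions:
KL = log(s2/s1) + (s1^2 + (m1-m2)^2)/(2*s2^2) - 1/2.
log(6/4) = 0.405465.
(4^2 + (-1--2)^2)/(2*6^2) = (16 + 1)/72 = 0.236111.
KL = 0.405465 + 0.236111 - 0.5 = 0.1416

0.1416


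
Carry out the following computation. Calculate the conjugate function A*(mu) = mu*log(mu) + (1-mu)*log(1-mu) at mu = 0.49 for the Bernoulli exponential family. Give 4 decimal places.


Legendre transform for Bernoulli:
A*(mu) = mu*log(mu) + (1-mu)*log(1-mu).
mu = 0.49, 1-mu = 0.51.
mu*log(mu) = 0.49*log(0.49) = -0.349541.
(1-mu)*log(1-mu) = 0.51*log(0.51) = -0.343406.
A* = -0.349541 + -0.343406 = -0.6929

-0.6929


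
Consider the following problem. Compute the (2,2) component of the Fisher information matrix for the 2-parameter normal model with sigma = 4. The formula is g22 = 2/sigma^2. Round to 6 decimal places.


For the 2-parameter normal family, the Fisher metric has:
  g11 = 1/sigma^2, g22 = 2/sigma^2.
sigma = 4, sigma^2 = 16.
g22 = 0.125000

0.125000


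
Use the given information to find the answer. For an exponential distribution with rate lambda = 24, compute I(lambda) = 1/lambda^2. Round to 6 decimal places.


Fisher information for exponential: I(lambda) = 1/lambda^2.
lambda = 24, lambda^2 = 576.
I = 1/576 = 0.001736

0.001736


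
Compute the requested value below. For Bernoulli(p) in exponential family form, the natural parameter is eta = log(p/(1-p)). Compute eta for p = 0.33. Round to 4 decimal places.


Natural parameter for Bernoulli: eta = log(p/(1-p)).
p = 0.33, 1-p = 0.67.
p/(1-p) = 0.492537.
eta = log(0.492537) = -0.7082

-0.7082


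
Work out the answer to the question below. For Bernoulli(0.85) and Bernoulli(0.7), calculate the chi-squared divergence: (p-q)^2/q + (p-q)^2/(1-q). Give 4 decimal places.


Chi-squared divergence between Bernoulli distributions:
chi^2 = (p-q)^2/q + (p-q)^2/(1-q).
p = 0.85, q = 0.7, p-q = 0.15.
(p-q)^2 = 0.0225.
term1 = 0.0225/0.7 = 0.032143.
term2 = 0.0225/0.3 = 0.075.
chi^2 = 0.032143 + 0.075 = 0.1071

0.1071


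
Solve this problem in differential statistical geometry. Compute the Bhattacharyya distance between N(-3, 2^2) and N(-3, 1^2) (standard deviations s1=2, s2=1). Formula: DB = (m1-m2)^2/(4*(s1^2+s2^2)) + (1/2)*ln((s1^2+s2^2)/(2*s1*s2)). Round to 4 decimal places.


Bhattacharyya distance between two Gaussians:
DB = (m1-m2)^2/(4*(s1^2+s2^2)) + (1/2)*ln((s1^2+s2^2)/(2*s1*s2)).
(m1-m2)^2 = (0)^2 = 0.
s1^2+s2^2 = 4 + 1 = 5.
term1 = 0/20 = 0.0.
term2 = 0.5*ln(5/4.0) = 0.111572.
DB = 0.0 + 0.111572 = 0.1116

0.1116


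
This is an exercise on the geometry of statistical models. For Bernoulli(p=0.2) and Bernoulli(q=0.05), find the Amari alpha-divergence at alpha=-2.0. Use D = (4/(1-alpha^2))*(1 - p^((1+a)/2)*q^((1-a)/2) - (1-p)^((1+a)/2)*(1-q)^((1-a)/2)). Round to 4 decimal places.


Amari alpha-divergence:
D = (4/(1-alpha^2))*(1 - p^((1+a)/2)*q^((1-a)/2) - (1-p)^((1+a)/2)*(1-q)^((1-a)/2)).
alpha = -2.0, p = 0.2, q = 0.05.
e1 = (1+alpha)/2 = -0.5, e2 = (1-alpha)/2 = 1.5.
t1 = p^e1 * q^e2 = 0.2^-0.5 * 0.05^1.5 = 0.025.
t2 = (1-p)^e1 * (1-q)^e2 = 0.8^-0.5 * 0.95^1.5 = 1.035238.
4/(1-alpha^2) = -1.333333.
D = -1.333333*(1 - 0.025 - 1.035238) = 0.0803

0.0803


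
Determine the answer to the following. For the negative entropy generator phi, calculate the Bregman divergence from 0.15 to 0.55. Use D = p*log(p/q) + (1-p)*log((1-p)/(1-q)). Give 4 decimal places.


Bregman divergence with negative entropy generator:
D = p*log(p/q) + (1-p)*log((1-p)/(1-q)).
p = 0.15, q = 0.55.
p*log(p/q) = 0.15*log(0.15/0.55) = -0.194892.
(1-p)*log((1-p)/(1-q)) = 0.85*log(0.85/0.45) = 0.54059.
D = -0.194892 + 0.54059 = 0.3457

0.3457


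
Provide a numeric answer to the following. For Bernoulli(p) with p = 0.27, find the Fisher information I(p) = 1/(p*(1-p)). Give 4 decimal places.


For Bernoulli(p), Fisher information is I(p) = 1/(p*(1-p)).
p = 0.27, 1-p = 0.73.
p*(1-p) = 0.1971.
I(p) = 1/0.1971 = 5.0736

5.0736


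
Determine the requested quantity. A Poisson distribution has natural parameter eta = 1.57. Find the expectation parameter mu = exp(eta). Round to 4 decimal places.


Expectation parameter for Poisson exponential family:
mu = exp(eta).
eta = 1.57.
mu = exp(1.57) = 4.8066

4.8066


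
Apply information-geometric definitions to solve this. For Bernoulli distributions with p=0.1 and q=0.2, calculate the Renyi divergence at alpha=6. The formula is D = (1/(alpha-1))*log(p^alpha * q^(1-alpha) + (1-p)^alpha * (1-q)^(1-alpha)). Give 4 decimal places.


Renyi divergence of order alpha between Bernoulli distributions:
D = (1/(alpha-1))*log(p^alpha * q^(1-alpha) + (1-p)^alpha * (1-q)^(1-alpha)).
alpha = 6, p = 0.1, q = 0.2.
p^alpha * q^(1-alpha) = 0.1^6 * 0.2^-5 = 0.003125.
(1-p)^alpha * (1-q)^(1-alpha) = 0.9^6 * 0.8^-5 = 1.621829.
sum = 0.003125 + 1.621829 = 1.624954.
D = (1/5)*log(1.624954) = 0.0971

0.0971


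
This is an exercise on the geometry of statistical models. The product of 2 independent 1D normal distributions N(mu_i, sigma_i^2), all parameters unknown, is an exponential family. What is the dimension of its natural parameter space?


Exponential family dimension calculation:
Each univariate normal has two natural parameters (mu/sigma^2 and -1/(2 sigma^2)).
With 2 independent components, dim = 2 * 2 = 4.

4


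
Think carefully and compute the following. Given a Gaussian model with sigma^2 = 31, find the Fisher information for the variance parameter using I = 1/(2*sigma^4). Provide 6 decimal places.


Fisher information for variance: I(sigma^2) = 1/(2*sigma^4).
sigma^2 = 31, so sigma^4 = 961.
I = 1/(2*961) = 1/1922 = 0.000520

0.000520


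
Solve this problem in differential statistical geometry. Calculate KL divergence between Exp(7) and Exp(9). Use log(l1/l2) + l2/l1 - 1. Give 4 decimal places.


KL divergence for exponential family:
KL = log(l1/l2) + l2/l1 - 1.
log(7/9) = -0.251314.
9/7 = 1.285714.
KL = -0.251314 + 1.285714 - 1 = 0.0344

0.0344


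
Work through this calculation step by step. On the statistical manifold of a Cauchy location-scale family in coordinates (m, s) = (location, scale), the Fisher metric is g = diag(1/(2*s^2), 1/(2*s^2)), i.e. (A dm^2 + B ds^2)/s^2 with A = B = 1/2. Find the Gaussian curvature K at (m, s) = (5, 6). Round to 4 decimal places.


The metric has the form g = (A dm^2 + B ds^2)/s^2 with A = 1/2, B = 1/2.
Substitute u = sqrt(A/B)*m: g = B*(du^2 + ds^2)/s^2, i.e. B times the
Poincare upper half-plane metric, which has constant Gaussian curvature -1.
Scaling a 2D metric by a constant c divides the Gaussian curvature by c,
so K = -1/B = -1/(1/2) = -2.0000 everywhere (the point (m, s) = (5, 6) is irrelevant:
the curvature is constant).
The requested Gaussian curvature is K = -2.0000.

-2.0000


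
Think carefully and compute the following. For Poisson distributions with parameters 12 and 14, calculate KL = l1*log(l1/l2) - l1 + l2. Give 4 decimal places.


KL divergence for Poisson:
KL = l1*log(l1/l2) - l1 + l2.
l1 = 12, l2 = 14.
log(12/14) = -0.154151.
l1*log(l1/l2) = 12 * -0.154151 = -1.849808.
KL = -1.849808 - 12 + 14 = 0.1502

0.1502


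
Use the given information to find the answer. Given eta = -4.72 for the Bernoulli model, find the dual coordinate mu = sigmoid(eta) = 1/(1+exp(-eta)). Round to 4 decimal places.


Dual coordinate (expectation parameter) for Bernoulli:
mu = 1/(1+exp(-eta)).
eta = -4.72.
exp(-eta) = exp(4.72) = 112.168253.
mu = 1/(1+112.168253) = 0.0088

0.0088


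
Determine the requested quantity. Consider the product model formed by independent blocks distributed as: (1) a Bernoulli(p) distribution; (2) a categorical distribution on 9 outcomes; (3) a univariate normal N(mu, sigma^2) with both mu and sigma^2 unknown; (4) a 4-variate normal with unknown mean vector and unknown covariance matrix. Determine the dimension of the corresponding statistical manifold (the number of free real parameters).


The dimension of a statistical manifold equals the number of free
(independent) real parameters of the model. For a product of independent
blocks the parameter counts add.
- Bernoulli (p): 1.
- categorical on 9 outcomes (probabilities sum to 1): 9-1 = 8.
- normal (mu, sigma^2): 2.
- 4-variate normal: 4 (mean) + 4*5/2 = 10 (symmetric covariance) = 14.
Total = 1 + 8 + 2 + 14 = 25.
Dimension = 25

25


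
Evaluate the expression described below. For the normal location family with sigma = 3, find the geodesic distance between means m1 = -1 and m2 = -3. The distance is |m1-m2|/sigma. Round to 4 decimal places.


On the fixed-variance normal subfamily, geodesic distance = |m1-m2|/sigma.
|-1 - -3| = 2.
sigma = 3.
d = 2/3 = 0.6667

0.6667


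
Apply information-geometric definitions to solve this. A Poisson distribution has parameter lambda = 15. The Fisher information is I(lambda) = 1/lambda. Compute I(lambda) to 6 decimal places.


Fisher information for Poisson: I(lambda) = 1/lambda.
lambda = 15.
I(lambda) = 1/15 = 0.066667

0.066667


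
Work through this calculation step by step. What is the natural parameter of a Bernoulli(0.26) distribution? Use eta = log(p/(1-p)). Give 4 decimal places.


Natural parameter for Bernoulli: eta = log(p/(1-p)).
p = 0.26, 1-p = 0.74.
p/(1-p) = 0.351351.
eta = log(0.351351) = -1.0460

-1.0460


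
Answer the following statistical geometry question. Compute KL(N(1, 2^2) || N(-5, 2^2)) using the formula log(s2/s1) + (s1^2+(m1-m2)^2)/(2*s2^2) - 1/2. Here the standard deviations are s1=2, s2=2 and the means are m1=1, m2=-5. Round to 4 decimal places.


KL divergence between normal distributions:
KL = log(s2/s1) + (s1^2 + (m1-m2)^2)/(2*s2^2) - 1/2.
log(2/2) = 0.0.
(2^2 + (1--5)^2)/(2*2^2) = (4 + 36)/8 = 5.0.
KL = 0.0 + 5.0 - 0.5 = 4.5000

4.5000


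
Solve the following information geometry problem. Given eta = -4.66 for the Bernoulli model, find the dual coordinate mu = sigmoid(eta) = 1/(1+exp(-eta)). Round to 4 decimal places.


Dual coordinate (expectation parameter) for Bernoulli:
mu = 1/(1+exp(-eta)).
eta = -4.66.
exp(-eta) = exp(4.66) = 105.636082.
mu = 1/(1+105.636082) = 0.0094

0.0094


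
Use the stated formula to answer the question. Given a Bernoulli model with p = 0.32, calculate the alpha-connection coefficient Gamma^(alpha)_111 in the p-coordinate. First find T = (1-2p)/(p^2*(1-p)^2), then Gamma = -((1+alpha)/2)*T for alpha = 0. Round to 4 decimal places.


Skewness (Amari-Chentsov) tensor: T = (1-2p)/(p^2*(1-p)^2).
p = 0.32, 1-2p = 0.36, p^2 = 0.1024, (1-p)^2 = 0.4624.
T = 0.36/(0.1024 * 0.4624) = 7.602995.
In the p-coordinate, Gamma^(alpha) = Gamma^(0) - (alpha/2)*T with Gamma^(0) = (1/2)*g'(p) = -T/2,
so Gamma^(alpha) = -((1+alpha)/2)*T.
alpha = 0, -(1+alpha)/2 = -0.5.
Gamma = -0.5 * 7.602995 = -3.8015

-3.8015


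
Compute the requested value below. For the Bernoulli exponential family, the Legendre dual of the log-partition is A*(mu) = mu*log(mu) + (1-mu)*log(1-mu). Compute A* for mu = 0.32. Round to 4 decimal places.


Legendre transform for Bernoulli:
A*(mu) = mu*log(mu) + (1-mu)*log(1-mu).
mu = 0.32, 1-mu = 0.68.
mu*log(mu) = 0.32*log(0.32) = -0.364619.
(1-mu)*log(1-mu) = 0.68*log(0.68) = -0.26225.
A* = -0.364619 + -0.26225 = -0.6269

-0.6269


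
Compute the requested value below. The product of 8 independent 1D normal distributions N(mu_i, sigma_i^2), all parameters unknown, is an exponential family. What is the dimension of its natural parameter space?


Exponential family dimension calculation:
Each univariate normal has two natural parameters (mu/sigma^2 and -1/(2 sigma^2)).
With 8 independent components, dim = 2 * 8 = 16.

16


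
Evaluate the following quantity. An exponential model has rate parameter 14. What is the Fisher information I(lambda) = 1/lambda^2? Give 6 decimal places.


Fisher information for exponential: I(lambda) = 1/lambda^2.
lambda = 14, lambda^2 = 196.
I = 1/196 = 0.005102

0.005102


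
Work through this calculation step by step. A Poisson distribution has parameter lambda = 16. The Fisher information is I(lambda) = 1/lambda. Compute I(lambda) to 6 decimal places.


Fisher information for Poisson: I(lambda) = 1/lambda.
lambda = 16.
I(lambda) = 1/16 = 0.062500

0.062500


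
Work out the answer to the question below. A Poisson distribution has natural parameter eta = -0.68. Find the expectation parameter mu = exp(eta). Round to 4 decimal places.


Expectation parameter for Poisson exponential family:
mu = exp(eta).
eta = -0.68.
mu = exp(-0.68) = 0.5066

0.5066


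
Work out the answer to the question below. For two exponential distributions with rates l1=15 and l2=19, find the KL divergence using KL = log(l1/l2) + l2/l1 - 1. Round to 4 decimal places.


KL divergence for exponential family:
KL = log(l1/l2) + l2/l1 - 1.
log(15/19) = -0.236389.
19/15 = 1.266667.
KL = -0.236389 + 1.266667 - 1 = 0.0303

0.0303


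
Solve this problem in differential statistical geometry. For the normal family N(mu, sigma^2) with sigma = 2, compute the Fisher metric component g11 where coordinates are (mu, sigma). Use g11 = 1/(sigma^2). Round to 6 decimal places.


For the 2-parameter normal family, the Fisher metric has:
  g11 = 1/sigma^2, g22 = 2/sigma^2.
sigma = 2, sigma^2 = 4.
g11 = 0.250000

0.250000


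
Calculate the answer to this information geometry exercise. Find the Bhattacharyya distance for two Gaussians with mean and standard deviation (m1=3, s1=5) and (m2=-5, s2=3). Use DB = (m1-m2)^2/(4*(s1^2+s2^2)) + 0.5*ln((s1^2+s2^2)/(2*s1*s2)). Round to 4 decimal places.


Bhattacharyya distance between two Gaussians:
DB = (m1-m2)^2/(4*(s1^2+s2^2)) + (1/2)*ln((s1^2+s2^2)/(2*s1*s2)).
(m1-m2)^2 = (8)^2 = 64.
s1^2+s2^2 = 25 + 9 = 34.
term1 = 64/136 = 0.470588.
term2 = 0.5*ln(34/30.0) = 0.062582.
DB = 0.470588 + 0.062582 = 0.5332

0.5332


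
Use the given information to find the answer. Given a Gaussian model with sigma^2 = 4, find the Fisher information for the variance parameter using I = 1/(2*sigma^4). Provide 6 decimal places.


Fisher information for variance: I(sigma^2) = 1/(2*sigma^4).
sigma^2 = 4, so sigma^4 = 16.
I = 1/(2*16) = 1/32 = 0.031250

0.031250


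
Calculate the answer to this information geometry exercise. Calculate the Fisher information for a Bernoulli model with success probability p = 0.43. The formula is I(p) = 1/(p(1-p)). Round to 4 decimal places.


For Bernoulli(p), Fisher information is I(p) = 1/(p*(1-p)).
p = 0.43, 1-p = 0.57.
p*(1-p) = 0.2451.
I(p) = 1/0.2451 = 4.0800

4.0800


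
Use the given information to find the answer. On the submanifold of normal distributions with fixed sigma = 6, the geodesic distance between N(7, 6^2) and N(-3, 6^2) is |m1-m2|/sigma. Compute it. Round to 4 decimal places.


On the fixed-variance normal subfamily, geodesic distance = |m1-m2|/sigma.
|7 - -3| = 10.
sigma = 6.
d = 10/6 = 1.6667

1.6667


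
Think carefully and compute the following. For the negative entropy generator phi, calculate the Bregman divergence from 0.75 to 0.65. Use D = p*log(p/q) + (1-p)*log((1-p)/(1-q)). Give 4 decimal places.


Bregman divergence with negative entropy generator:
D = p*log(p/q) + (1-p)*log((1-p)/(1-q)).
p = 0.75, q = 0.65.
p*log(p/q) = 0.75*log(0.75/0.65) = 0.107326.
(1-p)*log((1-p)/(1-q)) = 0.25*log(0.25/0.35) = -0.084118.
D = 0.107326 + -0.084118 = 0.0232

0.0232


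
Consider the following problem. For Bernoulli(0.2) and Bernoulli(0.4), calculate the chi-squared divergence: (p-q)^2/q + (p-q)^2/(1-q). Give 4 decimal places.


Chi-squared divergence between Bernoulli distributions:
chi^2 = (p-q)^2/q + (p-q)^2/(1-q).
p = 0.2, q = 0.4, p-q = -0.2.
(p-q)^2 = 0.04.
term1 = 0.04/0.4 = 0.1.
term2 = 0.04/0.6 = 0.066667.
chi^2 = 0.1 + 0.066667 = 0.1667

0.1667


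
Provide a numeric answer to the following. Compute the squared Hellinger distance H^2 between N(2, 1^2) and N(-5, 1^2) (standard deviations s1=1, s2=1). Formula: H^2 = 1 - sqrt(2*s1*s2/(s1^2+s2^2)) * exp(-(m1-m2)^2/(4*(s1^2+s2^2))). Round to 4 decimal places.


Squared Hellinger distance for Gaussians:
H^2 = 1 - sqrt(2*s1*s2/(s1^2+s2^2)) * exp(-(m1-m2)^2/(4*(s1^2+s2^2))).
s1^2 = 1, s2^2 = 1, s1^2+s2^2 = 2.
sqrt(2*1*1/(2)) = 1.0.
(m1-m2)^2 = (7)^2 = 49.
exp(-49/(4*2)) = exp(-6.125) = 0.002187.
H^2 = 1 - 1.0*0.002187 = 0.9978

0.9978


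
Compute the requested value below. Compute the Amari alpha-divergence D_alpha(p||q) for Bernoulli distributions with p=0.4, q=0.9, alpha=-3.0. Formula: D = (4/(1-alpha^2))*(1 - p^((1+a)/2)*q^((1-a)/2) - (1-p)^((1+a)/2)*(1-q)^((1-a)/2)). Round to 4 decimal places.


Amari alpha-divergence:
D = (4/(1-alpha^2))*(1 - p^((1+a)/2)*q^((1-a)/2) - (1-p)^((1+a)/2)*(1-q)^((1-a)/2)).
alpha = -3.0, p = 0.4, q = 0.9.
e1 = (1+alpha)/2 = -1.0, e2 = (1-alpha)/2 = 2.0.
t1 = p^e1 * q^e2 = 0.4^-1.0 * 0.9^2.0 = 2.025.
t2 = (1-p)^e1 * (1-q)^e2 = 0.6^-1.0 * 0.1^2.0 = 0.016667.
4/(1-alpha^2) = -0.5.
D = -0.5*(1 - 2.025 - 0.016667) = 0.5208

0.5208


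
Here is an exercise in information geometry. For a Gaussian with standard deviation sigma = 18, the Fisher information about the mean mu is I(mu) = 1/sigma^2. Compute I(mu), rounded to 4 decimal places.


The Fisher information for the mean of a normal distribution is I(mu) = 1/sigma^2.
sigma = 18, so sigma^2 = 324.
I(mu) = 1/324 = 0.0031

0.0031


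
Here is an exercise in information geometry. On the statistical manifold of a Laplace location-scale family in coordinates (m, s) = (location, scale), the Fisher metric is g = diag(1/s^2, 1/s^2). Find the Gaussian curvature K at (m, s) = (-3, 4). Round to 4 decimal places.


The metric has the form g = (A dm^2 + B ds^2)/s^2 with A = 1, B = 1.
Substitute u = sqrt(A/B)*m: g = B*(du^2 + ds^2)/s^2, i.e. B times the
Poincare upper half-plane metric, which has constant Gaussian curvature -1.
Scaling a 2D metric by a constant c divides the Gaussian curvature by c,
so K = -1/B = -1/(1) = -1.0000 everywhere (the point (m, s) = (-3, 4) is irrelevant:
the curvature is constant).
The requested Gaussian curvature is K = -1.0000.

-1.0000


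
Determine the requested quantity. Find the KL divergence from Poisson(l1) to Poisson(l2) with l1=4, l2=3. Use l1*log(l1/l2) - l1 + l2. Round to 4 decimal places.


KL divergence for Poisson:
KL = l1*log(l1/l2) - l1 + l2.
l1 = 4, l2 = 3.
log(4/3) = 0.287682.
l1*log(l1/l2) = 4 * 0.287682 = 1.150728.
KL = 1.150728 - 4 + 3 = 0.1507

0.1507


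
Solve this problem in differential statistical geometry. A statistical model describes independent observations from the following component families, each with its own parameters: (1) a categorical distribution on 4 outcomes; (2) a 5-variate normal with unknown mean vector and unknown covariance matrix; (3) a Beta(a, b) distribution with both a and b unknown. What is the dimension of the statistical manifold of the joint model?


The dimension of a statistical manifold equals the number of free
(independent) real parameters of the model. For a product of independent
blocks the parameter counts add.
- categorical on 4 outcomes (probabilities sum to 1): 4-1 = 3.
- 5-variate normal: 5 (mean) + 5*6/2 = 15 (symmetric covariance) = 20.
- Beta (a, b): 2.
Total = 3 + 20 + 2 = 25.
Dimension = 25

25


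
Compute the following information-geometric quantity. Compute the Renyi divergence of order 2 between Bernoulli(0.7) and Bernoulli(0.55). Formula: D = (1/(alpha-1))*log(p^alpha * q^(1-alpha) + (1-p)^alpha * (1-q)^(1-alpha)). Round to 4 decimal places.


Renyi divergence of order alpha between Bernoulli distributions:
D = (1/(alpha-1))*log(p^alpha * q^(1-alpha) + (1-p)^alpha * (1-q)^(1-alpha)).
alpha = 2, p = 0.7, q = 0.55.
p^alpha * q^(1-alpha) = 0.7^2 * 0.55^-1 = 0.890909.
(1-p)^alpha * (1-q)^(1-alpha) = 0.3^2 * 0.45^-1 = 0.2.
sum = 0.890909 + 0.2 = 1.090909.
D = (1/1)*log(1.090909) = 0.0870

0.0870


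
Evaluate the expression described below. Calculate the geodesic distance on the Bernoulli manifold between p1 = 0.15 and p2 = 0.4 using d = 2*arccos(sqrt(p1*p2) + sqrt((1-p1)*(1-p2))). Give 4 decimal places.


Geodesic distance on Bernoulli manifold:
d(p1,p2) = 2*arccos(sqrt(p1*p2) + sqrt((1-p1)*(1-p2))).
sqrt(p1*p2) = sqrt(0.15*0.4) = 0.244949.
sqrt((1-p1)*(1-p2)) = sqrt(0.85*0.6) = 0.714143.
arg = 0.244949 + 0.714143 = 0.959092.
d = 2*arccos(0.959092) = 0.5740

0.5740


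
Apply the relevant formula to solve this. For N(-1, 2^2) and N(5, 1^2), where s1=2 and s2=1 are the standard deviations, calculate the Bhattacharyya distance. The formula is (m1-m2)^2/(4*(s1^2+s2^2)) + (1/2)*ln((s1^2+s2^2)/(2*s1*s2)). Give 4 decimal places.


Bhattacharyya distance between two Gaussians:
DB = (m1-m2)^2/(4*(s1^2+s2^2)) + (1/2)*ln((s1^2+s2^2)/(2*s1*s2)).
(m1-m2)^2 = (-6)^2 = 36.
s1^2+s2^2 = 4 + 1 = 5.
term1 = 36/20 = 1.8.
term2 = 0.5*ln(5/4.0) = 0.111572.
DB = 1.8 + 0.111572 = 1.9116

1.9116


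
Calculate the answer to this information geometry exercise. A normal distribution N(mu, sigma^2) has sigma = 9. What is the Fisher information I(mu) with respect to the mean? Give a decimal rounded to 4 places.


The Fisher information for the mean of a normal distribution is I(mu) = 1/sigma^2.
sigma = 9, so sigma^2 = 81.
I(mu) = 1/81 = 0.0123

0.0123


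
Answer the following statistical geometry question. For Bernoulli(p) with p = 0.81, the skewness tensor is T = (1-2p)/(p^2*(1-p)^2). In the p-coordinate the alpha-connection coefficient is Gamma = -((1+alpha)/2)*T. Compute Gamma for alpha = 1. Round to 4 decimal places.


Skewness (Amari-Chentsov) tensor: T = (1-2p)/(p^2*(1-p)^2).
p = 0.81, 1-2p = -0.62, p^2 = 0.6561, (1-p)^2 = 0.0361.
T = -0.62/(0.6561 * 0.0361) = -26.176673.
In the p-coordinate, Gamma^(alpha) = Gamma^(0) - (alpha/2)*T with Gamma^(0) = (1/2)*g'(p) = -T/2,
so Gamma^(alpha) = -((1+alpha)/2)*T.
alpha = 1, -(1+alpha)/2 = -1.0.
Gamma = -1.0 * -26.176673 = 26.1767

26.1767


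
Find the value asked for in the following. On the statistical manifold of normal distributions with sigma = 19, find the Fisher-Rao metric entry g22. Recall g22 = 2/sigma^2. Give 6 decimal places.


For the 2-parameter normal family, the Fisher metric has:
  g11 = 1/sigma^2, g22 = 2/sigma^2.
sigma = 19, sigma^2 = 361.
g22 = 0.005540

0.005540


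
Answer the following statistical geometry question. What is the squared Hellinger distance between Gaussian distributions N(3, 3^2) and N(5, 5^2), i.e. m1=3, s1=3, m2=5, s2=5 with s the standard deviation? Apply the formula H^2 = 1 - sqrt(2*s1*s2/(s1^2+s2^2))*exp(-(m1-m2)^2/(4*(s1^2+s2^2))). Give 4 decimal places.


Squared Hellinger distance for Gaussians:
H^2 = 1 - sqrt(2*s1*s2/(s1^2+s2^2)) * exp(-(m1-m2)^2/(4*(s1^2+s2^2))).
s1^2 = 9, s2^2 = 25, s1^2+s2^2 = 34.
sqrt(2*3*5/(34)) = 0.939336.
(m1-m2)^2 = (-2)^2 = 4.
exp(-4/(4*34)) = exp(-0.029412) = 0.971017.
H^2 = 1 - 0.939336*0.971017 = 0.0879

0.0879


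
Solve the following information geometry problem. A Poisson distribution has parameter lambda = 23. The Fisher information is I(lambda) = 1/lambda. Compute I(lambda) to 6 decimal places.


Fisher information for Poisson: I(lambda) = 1/lambda.
lambda = 23.
I(lambda) = 1/23 = 0.043478

0.043478


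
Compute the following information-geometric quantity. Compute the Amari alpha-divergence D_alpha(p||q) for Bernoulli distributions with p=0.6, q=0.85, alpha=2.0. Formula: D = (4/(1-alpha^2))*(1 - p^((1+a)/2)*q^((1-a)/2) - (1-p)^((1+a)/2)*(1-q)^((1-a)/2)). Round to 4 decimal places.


Amari alpha-divergence:
D = (4/(1-alpha^2))*(1 - p^((1+a)/2)*q^((1-a)/2) - (1-p)^((1+a)/2)*(1-q)^((1-a)/2)).
alpha = 2.0, p = 0.6, q = 0.85.
e1 = (1+alpha)/2 = 1.5, e2 = (1-alpha)/2 = -0.5.
t1 = p^e1 * q^e2 = 0.6^1.5 * 0.85^-0.5 = 0.504101.
t2 = (1-p)^e1 * (1-q)^e2 = 0.4^1.5 * 0.15^-0.5 = 0.653197.
4/(1-alpha^2) = -1.333333.
D = -1.333333*(1 - 0.504101 - 0.653197) = 0.2097

0.2097


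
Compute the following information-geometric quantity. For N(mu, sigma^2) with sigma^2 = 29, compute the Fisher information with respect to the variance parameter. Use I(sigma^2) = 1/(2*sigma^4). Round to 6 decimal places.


Fisher information for variance: I(sigma^2) = 1/(2*sigma^4).
sigma^2 = 29, so sigma^4 = 841.
I = 1/(2*841) = 1/1682 = 0.000595

0.000595


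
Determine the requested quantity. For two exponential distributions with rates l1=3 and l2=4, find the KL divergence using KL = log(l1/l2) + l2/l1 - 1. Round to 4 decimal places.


KL divergence for exponential family:
KL = log(l1/l2) + l2/l1 - 1.
log(3/4) = -0.287682.
4/3 = 1.333333.
KL = -0.287682 + 1.333333 - 1 = 0.0457

0.0457


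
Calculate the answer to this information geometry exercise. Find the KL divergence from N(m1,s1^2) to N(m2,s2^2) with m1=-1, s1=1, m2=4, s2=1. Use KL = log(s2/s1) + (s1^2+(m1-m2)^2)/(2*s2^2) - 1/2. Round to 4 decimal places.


KL divergence between normal distributions:
KL = log(s2/s1) + (s1^2 + (m1-m2)^2)/(2*s2^2) - 1/2.
log(1/1) = 0.0.
(1^2 + (-1-4)^2)/(2*1^2) = (1 + 25)/2 = 13.0.
KL = 0.0 + 13.0 - 0.5 = 12.5000

12.5000


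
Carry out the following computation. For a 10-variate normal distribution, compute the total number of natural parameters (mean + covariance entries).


Exponential family dimension calculation:
For 10-dim MVN: mean has 10 params, covariance has 10*11/2 = 55 unique entries.
Total dim = 10 + 55 = 65.

65


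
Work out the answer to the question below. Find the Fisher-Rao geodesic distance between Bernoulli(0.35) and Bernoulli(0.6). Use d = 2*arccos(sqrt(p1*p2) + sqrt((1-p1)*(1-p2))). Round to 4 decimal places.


Geodesic distance on Bernoulli manifold:
d(p1,p2) = 2*arccos(sqrt(p1*p2) + sqrt((1-p1)*(1-p2))).
sqrt(p1*p2) = sqrt(0.35*0.6) = 0.458258.
sqrt((1-p1)*(1-p2)) = sqrt(0.65*0.4) = 0.509902.
arg = 0.458258 + 0.509902 = 0.96816.
d = 2*arccos(0.96816) = 0.5061

0.5061


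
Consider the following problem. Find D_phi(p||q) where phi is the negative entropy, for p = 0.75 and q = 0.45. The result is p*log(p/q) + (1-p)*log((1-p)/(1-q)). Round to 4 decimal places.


Bregman divergence with negative entropy generator:
D = p*log(p/q) + (1-p)*log((1-p)/(1-q)).
p = 0.75, q = 0.45.
p*log(p/q) = 0.75*log(0.75/0.45) = 0.383119.
(1-p)*log((1-p)/(1-q)) = 0.25*log(0.25/0.55) = -0.197114.
D = 0.383119 + -0.197114 = 0.1860

0.1860


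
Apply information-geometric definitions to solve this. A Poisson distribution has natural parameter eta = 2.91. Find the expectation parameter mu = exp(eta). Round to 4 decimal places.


Expectation parameter for Poisson exponential family:
mu = exp(eta).
eta = 2.91.
mu = exp(2.91) = 18.3568

18.3568


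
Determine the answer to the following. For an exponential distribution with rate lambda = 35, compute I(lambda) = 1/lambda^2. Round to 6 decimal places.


Fisher information for exponential: I(lambda) = 1/lambda^2.
lambda = 35, lambda^2 = 1225.
I = 1/1225 = 0.000816

0.000816


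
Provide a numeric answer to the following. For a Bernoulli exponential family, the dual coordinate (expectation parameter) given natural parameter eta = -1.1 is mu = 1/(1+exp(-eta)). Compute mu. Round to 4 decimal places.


Dual coordinate (expectation parameter) for Bernoulli:
mu = 1/(1+exp(-eta)).
eta = -1.1.
exp(-eta) = exp(1.1) = 3.004166.
mu = 1/(1+3.004166) = 0.2497

0.2497


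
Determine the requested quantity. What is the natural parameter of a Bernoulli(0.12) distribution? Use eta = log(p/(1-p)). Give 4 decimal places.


Natural parameter for Bernoulli: eta = log(p/(1-p)).
p = 0.12, 1-p = 0.88.
p/(1-p) = 0.136364.
eta = log(0.136364) = -1.9924

-1.9924


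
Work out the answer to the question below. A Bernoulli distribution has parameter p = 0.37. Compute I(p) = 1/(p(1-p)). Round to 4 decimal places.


For Bernoulli(p), Fisher information is I(p) = 1/(p*(1-p)).
p = 0.37, 1-p = 0.63.
p*(1-p) = 0.2331.
I(p) = 1/0.2331 = 4.2900

4.2900


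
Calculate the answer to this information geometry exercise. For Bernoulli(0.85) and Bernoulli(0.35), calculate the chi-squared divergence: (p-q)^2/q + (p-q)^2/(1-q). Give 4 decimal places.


Chi-squared divergence between Bernoulli distributions:
chi^2 = (p-q)^2/q + (p-q)^2/(1-q).
p = 0.85, q = 0.35, p-q = 0.5.
(p-q)^2 = 0.25.
term1 = 0.25/0.35 = 0.714286.
term2 = 0.25/0.65 = 0.384615.
chi^2 = 0.714286 + 0.384615 = 1.0989

1.0989


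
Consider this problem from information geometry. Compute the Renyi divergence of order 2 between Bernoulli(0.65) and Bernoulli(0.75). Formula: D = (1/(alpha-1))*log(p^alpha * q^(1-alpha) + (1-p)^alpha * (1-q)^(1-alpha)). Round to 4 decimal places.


Renyi divergence of order alpha between Bernoulli distributions:
D = (1/(alpha-1))*log(p^alpha * q^(1-alpha) + (1-p)^alpha * (1-q)^(1-alpha)).
alpha = 2, p = 0.65, q = 0.75.
p^alpha * q^(1-alpha) = 0.65^2 * 0.75^-1 = 0.563333.
(1-p)^alpha * (1-q)^(1-alpha) = 0.35^2 * 0.25^-1 = 0.49.
sum = 0.563333 + 0.49 = 1.053333.
D = (1/1)*log(1.053333) = 0.0520

0.0520


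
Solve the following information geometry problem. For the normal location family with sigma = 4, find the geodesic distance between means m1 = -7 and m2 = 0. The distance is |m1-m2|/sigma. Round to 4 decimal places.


On the fixed-variance normal subfamily, geodesic distance = |m1-m2|/sigma.
|-7 - 0| = 7.
sigma = 4.
d = 7/4 = 1.7500

1.7500


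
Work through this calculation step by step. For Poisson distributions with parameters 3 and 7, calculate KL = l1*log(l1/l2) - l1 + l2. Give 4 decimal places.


KL divergence for Poisson:
KL = l1*log(l1/l2) - l1 + l2.
l1 = 3, l2 = 7.
log(3/7) = -0.847298.
l1*log(l1/l2) = 3 * -0.847298 = -2.541894.
KL = -2.541894 - 3 + 7 = 1.4581

1.4581


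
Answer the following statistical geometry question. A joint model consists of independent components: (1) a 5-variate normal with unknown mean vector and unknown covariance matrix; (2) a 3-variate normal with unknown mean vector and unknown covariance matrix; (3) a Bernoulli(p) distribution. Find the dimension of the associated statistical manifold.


The dimension of a statistical manifold equals the number of free
(independent) real parameters of the model. For a product of independent
blocks the parameter counts add.
- 5-variate normal: 5 (mean) + 5*6/2 = 15 (symmetric covariance) = 20.
- 3-variate normal: 3 (mean) + 3*4/2 = 6 (symmetric covariance) = 9.
- Bernoulli (p): 1.
Total = 20 + 9 + 1 = 30.
Dimension = 30

30


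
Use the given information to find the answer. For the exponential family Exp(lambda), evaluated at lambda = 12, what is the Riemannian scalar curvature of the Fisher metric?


This family has a single free parameter, so its statistical manifold
is 1-dimensional. The Riemann curvature tensor of any 1-dimensional
Riemannian manifold vanishes identically, so R = 0.

0


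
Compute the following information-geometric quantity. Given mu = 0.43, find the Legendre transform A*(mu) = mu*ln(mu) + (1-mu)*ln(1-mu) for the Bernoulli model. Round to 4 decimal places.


Legendre transform for Bernoulli:
A*(mu) = mu*log(mu) + (1-mu)*log(1-mu).
mu = 0.43, 1-mu = 0.57.
mu*log(mu) = 0.43*log(0.43) = -0.362907.
(1-mu)*log(1-mu) = 0.57*log(0.57) = -0.320408.
A* = -0.362907 + -0.320408 = -0.6833

-0.6833


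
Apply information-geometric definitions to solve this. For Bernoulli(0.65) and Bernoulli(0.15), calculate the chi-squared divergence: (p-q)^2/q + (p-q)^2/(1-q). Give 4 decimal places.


Chi-squared divergence between Bernoulli distributions:
chi^2 = (p-q)^2/q + (p-q)^2/(1-q).
p = 0.65, q = 0.15, p-q = 0.5.
(p-q)^2 = 0.25.
term1 = 0.25/0.15 = 1.666667.
term2 = 0.25/0.85 = 0.294118.
chi^2 = 1.666667 + 0.294118 = 1.9608

1.9608


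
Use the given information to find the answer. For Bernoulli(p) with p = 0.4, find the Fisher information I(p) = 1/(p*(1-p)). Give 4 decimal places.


For Bernoulli(p), Fisher information is I(p) = 1/(p*(1-p)).
p = 0.4, 1-p = 0.6.
p*(1-p) = 0.24.
I(p) = 1/0.24 = 4.1667

4.1667


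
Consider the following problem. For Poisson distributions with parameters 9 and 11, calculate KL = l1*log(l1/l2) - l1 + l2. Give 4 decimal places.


KL divergence for Poisson:
KL = l1*log(l1/l2) - l1 + l2.
l1 = 9, l2 = 11.
log(9/11) = -0.200671.
l1*log(l1/l2) = 9 * -0.200671 = -1.806036.
KL = -1.806036 - 9 + 11 = 0.1940

0.1940


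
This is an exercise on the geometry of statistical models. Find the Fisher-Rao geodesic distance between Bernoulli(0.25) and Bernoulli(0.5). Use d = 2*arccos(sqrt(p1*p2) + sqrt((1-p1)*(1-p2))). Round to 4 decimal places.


Geodesic distance on Bernoulli manifold:
d(p1,p2) = 2*arccos(sqrt(p1*p2) + sqrt((1-p1)*(1-p2))).
sqrt(p1*p2) = sqrt(0.25*0.5) = 0.353553.
sqrt((1-p1)*(1-p2)) = sqrt(0.75*0.5) = 0.612372.
arg = 0.353553 + 0.612372 = 0.965926.
d = 2*arccos(0.965926) = 0.5236

0.5236


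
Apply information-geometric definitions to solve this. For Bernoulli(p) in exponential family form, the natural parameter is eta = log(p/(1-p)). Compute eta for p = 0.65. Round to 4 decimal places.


Natural parameter for Bernoulli: eta = log(p/(1-p)).
p = 0.65, 1-p = 0.35.
p/(1-p) = 1.857143.
eta = log(1.857143) = 0.6190

0.6190


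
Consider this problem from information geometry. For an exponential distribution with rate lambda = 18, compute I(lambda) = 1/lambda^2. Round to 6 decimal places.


Fisher information for exponential: I(lambda) = 1/lambda^2.
lambda = 18, lambda^2 = 324.
I = 1/324 = 0.003086

0.003086


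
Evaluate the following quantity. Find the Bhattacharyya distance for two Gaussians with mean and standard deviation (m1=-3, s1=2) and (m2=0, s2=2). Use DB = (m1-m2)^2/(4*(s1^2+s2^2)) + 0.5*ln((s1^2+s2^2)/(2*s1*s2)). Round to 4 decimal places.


Bhattacharyya distance between two Gaussians:
DB = (m1-m2)^2/(4*(s1^2+s2^2)) + (1/2)*ln((s1^2+s2^2)/(2*s1*s2)).
(m1-m2)^2 = (-3)^2 = 9.
s1^2+s2^2 = 4 + 4 = 8.
term1 = 9/32 = 0.28125.
term2 = 0.5*ln(8/8.0) = 0.0.
DB = 0.28125 + 0.0 = 0.2813

0.2813


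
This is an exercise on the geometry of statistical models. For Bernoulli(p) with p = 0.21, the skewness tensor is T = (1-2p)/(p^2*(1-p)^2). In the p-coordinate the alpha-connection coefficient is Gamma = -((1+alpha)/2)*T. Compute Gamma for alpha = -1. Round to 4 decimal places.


Skewness (Amari-Chentsov) tensor: T = (1-2p)/(p^2*(1-p)^2).
p = 0.21, 1-2p = 0.58, p^2 = 0.0441, (1-p)^2 = 0.6241.
T = 0.58/(0.0441 * 0.6241) = 21.07343.
In the p-coordinate, Gamma^(alpha) = Gamma^(0) - (alpha/2)*T with Gamma^(0) = (1/2)*g'(p) = -T/2,
so Gamma^(alpha) = -((1+alpha)/2)*T.
alpha = -1, -(1+alpha)/2 = 0.0.
Gamma = 0.0 * 21.07343 = 0.0000

0.0000


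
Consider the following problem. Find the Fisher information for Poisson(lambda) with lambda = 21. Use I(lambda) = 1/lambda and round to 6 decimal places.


Fisher information for Poisson: I(lambda) = 1/lambda.
lambda = 21.
I(lambda) = 1/21 = 0.047619

0.047619


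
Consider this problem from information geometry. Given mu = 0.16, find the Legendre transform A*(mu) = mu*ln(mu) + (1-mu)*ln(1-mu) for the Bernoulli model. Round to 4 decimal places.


Legendre transform for Bernoulli:
A*(mu) = mu*log(mu) + (1-mu)*log(1-mu).
mu = 0.16, 1-mu = 0.84.
mu*log(mu) = 0.16*log(0.16) = -0.293213.
(1-mu)*log(1-mu) = 0.84*log(0.84) = -0.146457.
A* = -0.293213 + -0.146457 = -0.4397

-0.4397


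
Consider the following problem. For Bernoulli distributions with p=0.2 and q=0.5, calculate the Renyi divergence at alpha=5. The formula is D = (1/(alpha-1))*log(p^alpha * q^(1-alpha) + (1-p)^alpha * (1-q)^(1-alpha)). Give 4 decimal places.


Renyi divergence of order alpha between Bernoulli distributions:
D = (1/(alpha-1))*log(p^alpha * q^(1-alpha) + (1-p)^alpha * (1-q)^(1-alpha)).
alpha = 5, p = 0.2, q = 0.5.
p^alpha * q^(1-alpha) = 0.2^5 * 0.5^-4 = 0.00512.
(1-p)^alpha * (1-q)^(1-alpha) = 0.8^5 * 0.5^-4 = 5.24288.
sum = 0.00512 + 5.24288 = 5.248.
D = (1/4)*log(5.248) = 0.4145

0.4145


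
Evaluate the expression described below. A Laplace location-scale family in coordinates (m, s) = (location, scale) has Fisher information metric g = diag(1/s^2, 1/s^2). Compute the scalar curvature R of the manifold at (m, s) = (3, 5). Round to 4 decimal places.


The metric has the form g = (A dm^2 + B ds^2)/s^2 with A = 1, B = 1.
Substitute u = sqrt(A/B)*m: g = B*(du^2 + ds^2)/s^2, i.e. B times the
Poincare upper half-plane metric, which has constant Gaussian curvature -1.
Scaling a 2D metric by a constant c divides the Gaussian curvature by c,
so K = -1/B = -1/(1) = -1.0000 everywhere (the point (m, s) = (3, 5) is irrelevant:
the curvature is constant).
Scalar curvature in dimension 2: R = 2K = -2/(1) = -2.0000.

-2.0000
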